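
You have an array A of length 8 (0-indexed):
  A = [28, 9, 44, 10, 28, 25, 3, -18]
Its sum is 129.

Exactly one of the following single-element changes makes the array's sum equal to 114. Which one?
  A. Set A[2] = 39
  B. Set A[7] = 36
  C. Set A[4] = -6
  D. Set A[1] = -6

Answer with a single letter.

Option A: A[2] 44->39, delta=-5, new_sum=129+(-5)=124
Option B: A[7] -18->36, delta=54, new_sum=129+(54)=183
Option C: A[4] 28->-6, delta=-34, new_sum=129+(-34)=95
Option D: A[1] 9->-6, delta=-15, new_sum=129+(-15)=114 <-- matches target

Answer: D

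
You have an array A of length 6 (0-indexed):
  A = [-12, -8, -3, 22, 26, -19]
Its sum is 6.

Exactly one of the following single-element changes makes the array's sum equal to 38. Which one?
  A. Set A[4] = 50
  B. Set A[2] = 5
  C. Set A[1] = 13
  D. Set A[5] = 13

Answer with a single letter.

Answer: D

Derivation:
Option A: A[4] 26->50, delta=24, new_sum=6+(24)=30
Option B: A[2] -3->5, delta=8, new_sum=6+(8)=14
Option C: A[1] -8->13, delta=21, new_sum=6+(21)=27
Option D: A[5] -19->13, delta=32, new_sum=6+(32)=38 <-- matches target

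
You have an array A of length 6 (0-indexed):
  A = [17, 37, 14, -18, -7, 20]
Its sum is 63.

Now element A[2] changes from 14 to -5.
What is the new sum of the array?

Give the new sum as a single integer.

Old value at index 2: 14
New value at index 2: -5
Delta = -5 - 14 = -19
New sum = old_sum + delta = 63 + (-19) = 44

Answer: 44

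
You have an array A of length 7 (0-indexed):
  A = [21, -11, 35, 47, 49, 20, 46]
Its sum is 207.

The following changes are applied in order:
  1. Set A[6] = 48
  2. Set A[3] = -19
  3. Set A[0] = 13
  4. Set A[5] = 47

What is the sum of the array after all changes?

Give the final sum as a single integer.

Initial sum: 207
Change 1: A[6] 46 -> 48, delta = 2, sum = 209
Change 2: A[3] 47 -> -19, delta = -66, sum = 143
Change 3: A[0] 21 -> 13, delta = -8, sum = 135
Change 4: A[5] 20 -> 47, delta = 27, sum = 162

Answer: 162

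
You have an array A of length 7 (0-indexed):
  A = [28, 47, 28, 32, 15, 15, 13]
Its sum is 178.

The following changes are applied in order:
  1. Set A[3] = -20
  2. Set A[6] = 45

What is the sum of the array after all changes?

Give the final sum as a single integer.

Answer: 158

Derivation:
Initial sum: 178
Change 1: A[3] 32 -> -20, delta = -52, sum = 126
Change 2: A[6] 13 -> 45, delta = 32, sum = 158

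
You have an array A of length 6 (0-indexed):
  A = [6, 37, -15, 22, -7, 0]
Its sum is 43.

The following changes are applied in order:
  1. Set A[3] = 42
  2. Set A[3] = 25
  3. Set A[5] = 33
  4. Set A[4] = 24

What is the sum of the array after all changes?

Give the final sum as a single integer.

Answer: 110

Derivation:
Initial sum: 43
Change 1: A[3] 22 -> 42, delta = 20, sum = 63
Change 2: A[3] 42 -> 25, delta = -17, sum = 46
Change 3: A[5] 0 -> 33, delta = 33, sum = 79
Change 4: A[4] -7 -> 24, delta = 31, sum = 110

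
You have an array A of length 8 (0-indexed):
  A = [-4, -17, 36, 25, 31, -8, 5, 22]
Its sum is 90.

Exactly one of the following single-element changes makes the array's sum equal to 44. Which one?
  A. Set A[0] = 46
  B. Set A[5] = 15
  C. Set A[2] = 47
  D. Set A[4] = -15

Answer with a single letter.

Answer: D

Derivation:
Option A: A[0] -4->46, delta=50, new_sum=90+(50)=140
Option B: A[5] -8->15, delta=23, new_sum=90+(23)=113
Option C: A[2] 36->47, delta=11, new_sum=90+(11)=101
Option D: A[4] 31->-15, delta=-46, new_sum=90+(-46)=44 <-- matches target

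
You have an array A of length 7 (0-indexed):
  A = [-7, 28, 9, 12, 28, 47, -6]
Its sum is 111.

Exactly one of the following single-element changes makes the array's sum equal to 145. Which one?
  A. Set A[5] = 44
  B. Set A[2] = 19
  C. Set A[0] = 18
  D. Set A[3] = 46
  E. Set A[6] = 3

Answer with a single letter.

Option A: A[5] 47->44, delta=-3, new_sum=111+(-3)=108
Option B: A[2] 9->19, delta=10, new_sum=111+(10)=121
Option C: A[0] -7->18, delta=25, new_sum=111+(25)=136
Option D: A[3] 12->46, delta=34, new_sum=111+(34)=145 <-- matches target
Option E: A[6] -6->3, delta=9, new_sum=111+(9)=120

Answer: D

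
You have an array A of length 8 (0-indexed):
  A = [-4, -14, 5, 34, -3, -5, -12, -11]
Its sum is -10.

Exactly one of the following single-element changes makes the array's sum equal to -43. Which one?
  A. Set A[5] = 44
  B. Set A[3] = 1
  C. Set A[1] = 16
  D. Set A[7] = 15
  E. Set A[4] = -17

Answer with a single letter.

Answer: B

Derivation:
Option A: A[5] -5->44, delta=49, new_sum=-10+(49)=39
Option B: A[3] 34->1, delta=-33, new_sum=-10+(-33)=-43 <-- matches target
Option C: A[1] -14->16, delta=30, new_sum=-10+(30)=20
Option D: A[7] -11->15, delta=26, new_sum=-10+(26)=16
Option E: A[4] -3->-17, delta=-14, new_sum=-10+(-14)=-24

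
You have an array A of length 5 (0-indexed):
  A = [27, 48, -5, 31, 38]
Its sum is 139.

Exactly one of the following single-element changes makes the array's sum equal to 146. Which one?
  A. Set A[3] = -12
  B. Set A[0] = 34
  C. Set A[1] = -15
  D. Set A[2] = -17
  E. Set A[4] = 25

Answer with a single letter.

Option A: A[3] 31->-12, delta=-43, new_sum=139+(-43)=96
Option B: A[0] 27->34, delta=7, new_sum=139+(7)=146 <-- matches target
Option C: A[1] 48->-15, delta=-63, new_sum=139+(-63)=76
Option D: A[2] -5->-17, delta=-12, new_sum=139+(-12)=127
Option E: A[4] 38->25, delta=-13, new_sum=139+(-13)=126

Answer: B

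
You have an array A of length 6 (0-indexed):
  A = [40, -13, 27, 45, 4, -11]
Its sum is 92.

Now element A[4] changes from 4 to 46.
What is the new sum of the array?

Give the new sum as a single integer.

Old value at index 4: 4
New value at index 4: 46
Delta = 46 - 4 = 42
New sum = old_sum + delta = 92 + (42) = 134

Answer: 134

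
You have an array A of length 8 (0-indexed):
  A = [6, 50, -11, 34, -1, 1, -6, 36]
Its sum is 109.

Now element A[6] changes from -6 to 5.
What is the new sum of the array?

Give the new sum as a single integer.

Answer: 120

Derivation:
Old value at index 6: -6
New value at index 6: 5
Delta = 5 - -6 = 11
New sum = old_sum + delta = 109 + (11) = 120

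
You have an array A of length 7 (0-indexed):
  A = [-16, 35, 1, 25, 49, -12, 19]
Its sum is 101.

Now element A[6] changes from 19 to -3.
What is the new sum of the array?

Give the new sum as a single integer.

Old value at index 6: 19
New value at index 6: -3
Delta = -3 - 19 = -22
New sum = old_sum + delta = 101 + (-22) = 79

Answer: 79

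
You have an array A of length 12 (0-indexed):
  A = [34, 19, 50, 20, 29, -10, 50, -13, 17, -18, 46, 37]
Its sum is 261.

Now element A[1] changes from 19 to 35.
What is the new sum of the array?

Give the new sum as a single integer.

Old value at index 1: 19
New value at index 1: 35
Delta = 35 - 19 = 16
New sum = old_sum + delta = 261 + (16) = 277

Answer: 277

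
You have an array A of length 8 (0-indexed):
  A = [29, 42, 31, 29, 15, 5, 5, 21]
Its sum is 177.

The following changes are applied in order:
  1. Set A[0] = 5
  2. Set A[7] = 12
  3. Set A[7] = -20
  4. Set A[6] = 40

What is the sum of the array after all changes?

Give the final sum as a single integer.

Answer: 147

Derivation:
Initial sum: 177
Change 1: A[0] 29 -> 5, delta = -24, sum = 153
Change 2: A[7] 21 -> 12, delta = -9, sum = 144
Change 3: A[7] 12 -> -20, delta = -32, sum = 112
Change 4: A[6] 5 -> 40, delta = 35, sum = 147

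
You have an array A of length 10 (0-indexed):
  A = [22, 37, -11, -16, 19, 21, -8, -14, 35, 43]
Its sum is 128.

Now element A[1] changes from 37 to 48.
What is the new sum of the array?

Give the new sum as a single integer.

Old value at index 1: 37
New value at index 1: 48
Delta = 48 - 37 = 11
New sum = old_sum + delta = 128 + (11) = 139

Answer: 139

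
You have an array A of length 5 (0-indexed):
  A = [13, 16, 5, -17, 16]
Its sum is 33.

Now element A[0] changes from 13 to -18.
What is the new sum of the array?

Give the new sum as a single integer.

Old value at index 0: 13
New value at index 0: -18
Delta = -18 - 13 = -31
New sum = old_sum + delta = 33 + (-31) = 2

Answer: 2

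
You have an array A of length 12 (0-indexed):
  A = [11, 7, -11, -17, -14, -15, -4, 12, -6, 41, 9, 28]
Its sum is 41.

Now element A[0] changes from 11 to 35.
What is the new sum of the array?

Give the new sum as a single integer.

Answer: 65

Derivation:
Old value at index 0: 11
New value at index 0: 35
Delta = 35 - 11 = 24
New sum = old_sum + delta = 41 + (24) = 65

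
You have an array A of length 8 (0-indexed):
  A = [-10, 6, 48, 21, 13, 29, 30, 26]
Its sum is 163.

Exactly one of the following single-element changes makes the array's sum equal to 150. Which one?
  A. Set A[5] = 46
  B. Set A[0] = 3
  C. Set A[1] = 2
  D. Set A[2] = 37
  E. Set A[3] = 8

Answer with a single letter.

Answer: E

Derivation:
Option A: A[5] 29->46, delta=17, new_sum=163+(17)=180
Option B: A[0] -10->3, delta=13, new_sum=163+(13)=176
Option C: A[1] 6->2, delta=-4, new_sum=163+(-4)=159
Option D: A[2] 48->37, delta=-11, new_sum=163+(-11)=152
Option E: A[3] 21->8, delta=-13, new_sum=163+(-13)=150 <-- matches target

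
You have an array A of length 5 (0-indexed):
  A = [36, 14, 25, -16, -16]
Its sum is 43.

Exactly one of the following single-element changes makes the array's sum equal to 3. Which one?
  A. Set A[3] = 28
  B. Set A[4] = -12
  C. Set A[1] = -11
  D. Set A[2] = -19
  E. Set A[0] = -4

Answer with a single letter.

Option A: A[3] -16->28, delta=44, new_sum=43+(44)=87
Option B: A[4] -16->-12, delta=4, new_sum=43+(4)=47
Option C: A[1] 14->-11, delta=-25, new_sum=43+(-25)=18
Option D: A[2] 25->-19, delta=-44, new_sum=43+(-44)=-1
Option E: A[0] 36->-4, delta=-40, new_sum=43+(-40)=3 <-- matches target

Answer: E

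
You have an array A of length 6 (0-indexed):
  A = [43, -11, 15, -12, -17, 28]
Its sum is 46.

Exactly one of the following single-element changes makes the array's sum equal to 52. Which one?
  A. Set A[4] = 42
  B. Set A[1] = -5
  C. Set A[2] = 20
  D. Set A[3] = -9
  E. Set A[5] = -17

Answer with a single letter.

Answer: B

Derivation:
Option A: A[4] -17->42, delta=59, new_sum=46+(59)=105
Option B: A[1] -11->-5, delta=6, new_sum=46+(6)=52 <-- matches target
Option C: A[2] 15->20, delta=5, new_sum=46+(5)=51
Option D: A[3] -12->-9, delta=3, new_sum=46+(3)=49
Option E: A[5] 28->-17, delta=-45, new_sum=46+(-45)=1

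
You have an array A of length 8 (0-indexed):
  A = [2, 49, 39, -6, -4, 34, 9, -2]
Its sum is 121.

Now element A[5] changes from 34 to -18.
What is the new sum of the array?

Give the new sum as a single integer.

Old value at index 5: 34
New value at index 5: -18
Delta = -18 - 34 = -52
New sum = old_sum + delta = 121 + (-52) = 69

Answer: 69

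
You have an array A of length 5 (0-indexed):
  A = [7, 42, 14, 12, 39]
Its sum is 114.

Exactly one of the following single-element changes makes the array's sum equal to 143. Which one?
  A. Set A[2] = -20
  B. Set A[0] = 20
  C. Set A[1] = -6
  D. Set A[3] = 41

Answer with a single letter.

Option A: A[2] 14->-20, delta=-34, new_sum=114+(-34)=80
Option B: A[0] 7->20, delta=13, new_sum=114+(13)=127
Option C: A[1] 42->-6, delta=-48, new_sum=114+(-48)=66
Option D: A[3] 12->41, delta=29, new_sum=114+(29)=143 <-- matches target

Answer: D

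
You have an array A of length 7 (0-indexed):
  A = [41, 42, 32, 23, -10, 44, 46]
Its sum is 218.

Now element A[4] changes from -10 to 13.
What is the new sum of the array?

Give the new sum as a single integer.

Answer: 241

Derivation:
Old value at index 4: -10
New value at index 4: 13
Delta = 13 - -10 = 23
New sum = old_sum + delta = 218 + (23) = 241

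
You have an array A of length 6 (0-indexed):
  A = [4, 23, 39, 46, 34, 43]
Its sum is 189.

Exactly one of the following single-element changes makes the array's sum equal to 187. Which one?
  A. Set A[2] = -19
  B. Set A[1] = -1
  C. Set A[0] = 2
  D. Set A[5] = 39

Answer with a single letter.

Option A: A[2] 39->-19, delta=-58, new_sum=189+(-58)=131
Option B: A[1] 23->-1, delta=-24, new_sum=189+(-24)=165
Option C: A[0] 4->2, delta=-2, new_sum=189+(-2)=187 <-- matches target
Option D: A[5] 43->39, delta=-4, new_sum=189+(-4)=185

Answer: C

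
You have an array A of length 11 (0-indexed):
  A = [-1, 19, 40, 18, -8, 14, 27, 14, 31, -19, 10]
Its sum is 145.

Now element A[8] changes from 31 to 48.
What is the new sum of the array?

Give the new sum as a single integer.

Old value at index 8: 31
New value at index 8: 48
Delta = 48 - 31 = 17
New sum = old_sum + delta = 145 + (17) = 162

Answer: 162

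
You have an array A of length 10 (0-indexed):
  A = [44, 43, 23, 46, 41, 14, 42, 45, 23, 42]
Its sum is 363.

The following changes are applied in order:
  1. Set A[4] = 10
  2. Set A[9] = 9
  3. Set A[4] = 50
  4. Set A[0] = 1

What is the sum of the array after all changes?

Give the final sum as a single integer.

Answer: 296

Derivation:
Initial sum: 363
Change 1: A[4] 41 -> 10, delta = -31, sum = 332
Change 2: A[9] 42 -> 9, delta = -33, sum = 299
Change 3: A[4] 10 -> 50, delta = 40, sum = 339
Change 4: A[0] 44 -> 1, delta = -43, sum = 296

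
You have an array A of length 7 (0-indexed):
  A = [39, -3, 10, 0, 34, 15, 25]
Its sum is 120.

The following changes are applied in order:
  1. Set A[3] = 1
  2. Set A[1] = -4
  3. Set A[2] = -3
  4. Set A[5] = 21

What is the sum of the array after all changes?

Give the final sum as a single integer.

Initial sum: 120
Change 1: A[3] 0 -> 1, delta = 1, sum = 121
Change 2: A[1] -3 -> -4, delta = -1, sum = 120
Change 3: A[2] 10 -> -3, delta = -13, sum = 107
Change 4: A[5] 15 -> 21, delta = 6, sum = 113

Answer: 113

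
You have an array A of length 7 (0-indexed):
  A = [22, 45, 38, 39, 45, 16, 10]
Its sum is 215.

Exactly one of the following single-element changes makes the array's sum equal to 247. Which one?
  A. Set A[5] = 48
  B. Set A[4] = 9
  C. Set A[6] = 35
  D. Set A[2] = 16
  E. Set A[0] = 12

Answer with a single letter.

Answer: A

Derivation:
Option A: A[5] 16->48, delta=32, new_sum=215+(32)=247 <-- matches target
Option B: A[4] 45->9, delta=-36, new_sum=215+(-36)=179
Option C: A[6] 10->35, delta=25, new_sum=215+(25)=240
Option D: A[2] 38->16, delta=-22, new_sum=215+(-22)=193
Option E: A[0] 22->12, delta=-10, new_sum=215+(-10)=205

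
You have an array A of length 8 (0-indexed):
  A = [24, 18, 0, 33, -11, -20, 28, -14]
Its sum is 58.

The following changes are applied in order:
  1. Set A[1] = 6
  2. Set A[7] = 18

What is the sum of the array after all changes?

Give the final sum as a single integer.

Answer: 78

Derivation:
Initial sum: 58
Change 1: A[1] 18 -> 6, delta = -12, sum = 46
Change 2: A[7] -14 -> 18, delta = 32, sum = 78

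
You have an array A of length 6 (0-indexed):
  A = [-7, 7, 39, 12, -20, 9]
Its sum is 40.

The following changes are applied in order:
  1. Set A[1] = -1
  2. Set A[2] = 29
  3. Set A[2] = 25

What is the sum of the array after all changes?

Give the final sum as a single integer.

Initial sum: 40
Change 1: A[1] 7 -> -1, delta = -8, sum = 32
Change 2: A[2] 39 -> 29, delta = -10, sum = 22
Change 3: A[2] 29 -> 25, delta = -4, sum = 18

Answer: 18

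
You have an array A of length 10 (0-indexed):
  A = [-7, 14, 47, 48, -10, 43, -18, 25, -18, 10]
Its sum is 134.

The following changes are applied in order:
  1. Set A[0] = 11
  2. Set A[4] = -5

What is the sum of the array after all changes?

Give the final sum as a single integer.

Answer: 157

Derivation:
Initial sum: 134
Change 1: A[0] -7 -> 11, delta = 18, sum = 152
Change 2: A[4] -10 -> -5, delta = 5, sum = 157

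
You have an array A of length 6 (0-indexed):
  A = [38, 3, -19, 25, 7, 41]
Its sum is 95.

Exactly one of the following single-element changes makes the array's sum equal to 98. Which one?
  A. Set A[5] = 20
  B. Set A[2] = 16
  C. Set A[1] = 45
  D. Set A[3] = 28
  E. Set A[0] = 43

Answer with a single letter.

Option A: A[5] 41->20, delta=-21, new_sum=95+(-21)=74
Option B: A[2] -19->16, delta=35, new_sum=95+(35)=130
Option C: A[1] 3->45, delta=42, new_sum=95+(42)=137
Option D: A[3] 25->28, delta=3, new_sum=95+(3)=98 <-- matches target
Option E: A[0] 38->43, delta=5, new_sum=95+(5)=100

Answer: D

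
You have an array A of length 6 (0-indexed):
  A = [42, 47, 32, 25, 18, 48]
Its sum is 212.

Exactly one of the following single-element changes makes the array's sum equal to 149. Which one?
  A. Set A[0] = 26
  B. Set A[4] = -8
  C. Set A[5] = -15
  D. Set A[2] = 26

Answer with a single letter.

Option A: A[0] 42->26, delta=-16, new_sum=212+(-16)=196
Option B: A[4] 18->-8, delta=-26, new_sum=212+(-26)=186
Option C: A[5] 48->-15, delta=-63, new_sum=212+(-63)=149 <-- matches target
Option D: A[2] 32->26, delta=-6, new_sum=212+(-6)=206

Answer: C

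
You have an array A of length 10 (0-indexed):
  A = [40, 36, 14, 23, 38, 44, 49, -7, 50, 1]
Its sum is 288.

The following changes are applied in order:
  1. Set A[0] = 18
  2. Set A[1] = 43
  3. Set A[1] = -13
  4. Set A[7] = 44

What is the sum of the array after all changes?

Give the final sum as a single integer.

Answer: 268

Derivation:
Initial sum: 288
Change 1: A[0] 40 -> 18, delta = -22, sum = 266
Change 2: A[1] 36 -> 43, delta = 7, sum = 273
Change 3: A[1] 43 -> -13, delta = -56, sum = 217
Change 4: A[7] -7 -> 44, delta = 51, sum = 268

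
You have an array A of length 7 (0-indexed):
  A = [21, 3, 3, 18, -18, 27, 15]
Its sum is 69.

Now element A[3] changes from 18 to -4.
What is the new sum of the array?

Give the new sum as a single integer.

Answer: 47

Derivation:
Old value at index 3: 18
New value at index 3: -4
Delta = -4 - 18 = -22
New sum = old_sum + delta = 69 + (-22) = 47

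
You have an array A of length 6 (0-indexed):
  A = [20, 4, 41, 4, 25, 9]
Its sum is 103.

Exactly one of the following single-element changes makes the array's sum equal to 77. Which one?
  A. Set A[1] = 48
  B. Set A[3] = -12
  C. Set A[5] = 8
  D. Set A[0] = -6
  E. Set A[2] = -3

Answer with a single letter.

Answer: D

Derivation:
Option A: A[1] 4->48, delta=44, new_sum=103+(44)=147
Option B: A[3] 4->-12, delta=-16, new_sum=103+(-16)=87
Option C: A[5] 9->8, delta=-1, new_sum=103+(-1)=102
Option D: A[0] 20->-6, delta=-26, new_sum=103+(-26)=77 <-- matches target
Option E: A[2] 41->-3, delta=-44, new_sum=103+(-44)=59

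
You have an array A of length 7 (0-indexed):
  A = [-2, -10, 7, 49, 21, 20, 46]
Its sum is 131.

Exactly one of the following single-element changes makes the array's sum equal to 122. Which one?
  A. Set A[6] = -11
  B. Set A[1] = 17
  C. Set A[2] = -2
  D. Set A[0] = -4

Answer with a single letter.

Answer: C

Derivation:
Option A: A[6] 46->-11, delta=-57, new_sum=131+(-57)=74
Option B: A[1] -10->17, delta=27, new_sum=131+(27)=158
Option C: A[2] 7->-2, delta=-9, new_sum=131+(-9)=122 <-- matches target
Option D: A[0] -2->-4, delta=-2, new_sum=131+(-2)=129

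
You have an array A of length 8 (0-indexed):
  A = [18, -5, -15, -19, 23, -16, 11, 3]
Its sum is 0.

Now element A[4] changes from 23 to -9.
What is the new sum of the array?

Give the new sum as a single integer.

Answer: -32

Derivation:
Old value at index 4: 23
New value at index 4: -9
Delta = -9 - 23 = -32
New sum = old_sum + delta = 0 + (-32) = -32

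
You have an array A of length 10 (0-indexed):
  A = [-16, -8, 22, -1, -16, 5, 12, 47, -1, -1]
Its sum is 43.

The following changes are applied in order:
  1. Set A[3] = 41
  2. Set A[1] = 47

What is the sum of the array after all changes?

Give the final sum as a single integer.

Initial sum: 43
Change 1: A[3] -1 -> 41, delta = 42, sum = 85
Change 2: A[1] -8 -> 47, delta = 55, sum = 140

Answer: 140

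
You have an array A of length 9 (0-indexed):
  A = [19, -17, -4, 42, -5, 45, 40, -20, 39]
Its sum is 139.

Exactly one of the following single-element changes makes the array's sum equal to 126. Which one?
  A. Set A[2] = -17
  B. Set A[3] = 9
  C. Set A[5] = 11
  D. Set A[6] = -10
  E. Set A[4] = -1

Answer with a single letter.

Option A: A[2] -4->-17, delta=-13, new_sum=139+(-13)=126 <-- matches target
Option B: A[3] 42->9, delta=-33, new_sum=139+(-33)=106
Option C: A[5] 45->11, delta=-34, new_sum=139+(-34)=105
Option D: A[6] 40->-10, delta=-50, new_sum=139+(-50)=89
Option E: A[4] -5->-1, delta=4, new_sum=139+(4)=143

Answer: A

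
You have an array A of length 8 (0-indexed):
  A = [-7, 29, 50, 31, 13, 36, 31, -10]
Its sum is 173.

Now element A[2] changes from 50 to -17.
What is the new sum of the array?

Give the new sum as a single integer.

Answer: 106

Derivation:
Old value at index 2: 50
New value at index 2: -17
Delta = -17 - 50 = -67
New sum = old_sum + delta = 173 + (-67) = 106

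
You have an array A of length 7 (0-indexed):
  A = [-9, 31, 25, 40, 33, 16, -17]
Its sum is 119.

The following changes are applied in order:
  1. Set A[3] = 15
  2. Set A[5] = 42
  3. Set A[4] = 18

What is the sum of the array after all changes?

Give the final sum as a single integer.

Answer: 105

Derivation:
Initial sum: 119
Change 1: A[3] 40 -> 15, delta = -25, sum = 94
Change 2: A[5] 16 -> 42, delta = 26, sum = 120
Change 3: A[4] 33 -> 18, delta = -15, sum = 105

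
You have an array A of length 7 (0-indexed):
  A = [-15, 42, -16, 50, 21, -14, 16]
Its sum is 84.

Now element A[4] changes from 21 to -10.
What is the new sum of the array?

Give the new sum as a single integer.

Answer: 53

Derivation:
Old value at index 4: 21
New value at index 4: -10
Delta = -10 - 21 = -31
New sum = old_sum + delta = 84 + (-31) = 53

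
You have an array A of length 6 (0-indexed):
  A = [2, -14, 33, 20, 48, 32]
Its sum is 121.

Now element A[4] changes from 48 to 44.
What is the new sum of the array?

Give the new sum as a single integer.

Answer: 117

Derivation:
Old value at index 4: 48
New value at index 4: 44
Delta = 44 - 48 = -4
New sum = old_sum + delta = 121 + (-4) = 117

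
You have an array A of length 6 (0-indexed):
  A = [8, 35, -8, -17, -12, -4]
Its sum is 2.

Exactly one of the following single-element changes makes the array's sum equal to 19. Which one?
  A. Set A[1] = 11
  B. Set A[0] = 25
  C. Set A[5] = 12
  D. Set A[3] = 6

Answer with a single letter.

Option A: A[1] 35->11, delta=-24, new_sum=2+(-24)=-22
Option B: A[0] 8->25, delta=17, new_sum=2+(17)=19 <-- matches target
Option C: A[5] -4->12, delta=16, new_sum=2+(16)=18
Option D: A[3] -17->6, delta=23, new_sum=2+(23)=25

Answer: B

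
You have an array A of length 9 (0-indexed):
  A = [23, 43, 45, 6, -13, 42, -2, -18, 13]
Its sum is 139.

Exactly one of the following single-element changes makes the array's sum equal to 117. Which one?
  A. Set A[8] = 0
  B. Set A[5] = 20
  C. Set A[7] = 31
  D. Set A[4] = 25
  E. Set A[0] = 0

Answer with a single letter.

Option A: A[8] 13->0, delta=-13, new_sum=139+(-13)=126
Option B: A[5] 42->20, delta=-22, new_sum=139+(-22)=117 <-- matches target
Option C: A[7] -18->31, delta=49, new_sum=139+(49)=188
Option D: A[4] -13->25, delta=38, new_sum=139+(38)=177
Option E: A[0] 23->0, delta=-23, new_sum=139+(-23)=116

Answer: B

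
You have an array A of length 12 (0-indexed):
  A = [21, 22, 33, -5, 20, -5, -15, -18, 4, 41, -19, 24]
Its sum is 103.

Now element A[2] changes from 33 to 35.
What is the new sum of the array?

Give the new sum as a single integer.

Old value at index 2: 33
New value at index 2: 35
Delta = 35 - 33 = 2
New sum = old_sum + delta = 103 + (2) = 105

Answer: 105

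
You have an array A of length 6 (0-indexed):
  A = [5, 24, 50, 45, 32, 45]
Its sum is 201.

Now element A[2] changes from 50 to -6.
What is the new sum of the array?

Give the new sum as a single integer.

Old value at index 2: 50
New value at index 2: -6
Delta = -6 - 50 = -56
New sum = old_sum + delta = 201 + (-56) = 145

Answer: 145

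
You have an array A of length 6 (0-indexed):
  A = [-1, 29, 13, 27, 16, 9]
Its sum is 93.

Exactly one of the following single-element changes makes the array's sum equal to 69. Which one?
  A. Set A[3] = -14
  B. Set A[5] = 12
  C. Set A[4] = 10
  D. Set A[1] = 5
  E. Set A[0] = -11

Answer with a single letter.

Answer: D

Derivation:
Option A: A[3] 27->-14, delta=-41, new_sum=93+(-41)=52
Option B: A[5] 9->12, delta=3, new_sum=93+(3)=96
Option C: A[4] 16->10, delta=-6, new_sum=93+(-6)=87
Option D: A[1] 29->5, delta=-24, new_sum=93+(-24)=69 <-- matches target
Option E: A[0] -1->-11, delta=-10, new_sum=93+(-10)=83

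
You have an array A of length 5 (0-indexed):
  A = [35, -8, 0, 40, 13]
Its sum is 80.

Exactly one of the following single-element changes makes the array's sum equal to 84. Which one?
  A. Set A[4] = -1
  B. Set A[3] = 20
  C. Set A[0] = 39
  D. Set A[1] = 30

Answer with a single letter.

Answer: C

Derivation:
Option A: A[4] 13->-1, delta=-14, new_sum=80+(-14)=66
Option B: A[3] 40->20, delta=-20, new_sum=80+(-20)=60
Option C: A[0] 35->39, delta=4, new_sum=80+(4)=84 <-- matches target
Option D: A[1] -8->30, delta=38, new_sum=80+(38)=118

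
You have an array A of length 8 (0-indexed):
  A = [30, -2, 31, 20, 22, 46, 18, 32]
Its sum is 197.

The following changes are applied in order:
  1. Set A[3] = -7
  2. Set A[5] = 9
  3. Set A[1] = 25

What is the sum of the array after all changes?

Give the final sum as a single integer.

Answer: 160

Derivation:
Initial sum: 197
Change 1: A[3] 20 -> -7, delta = -27, sum = 170
Change 2: A[5] 46 -> 9, delta = -37, sum = 133
Change 3: A[1] -2 -> 25, delta = 27, sum = 160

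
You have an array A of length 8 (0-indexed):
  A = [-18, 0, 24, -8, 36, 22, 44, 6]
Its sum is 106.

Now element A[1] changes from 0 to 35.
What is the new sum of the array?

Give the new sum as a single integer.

Answer: 141

Derivation:
Old value at index 1: 0
New value at index 1: 35
Delta = 35 - 0 = 35
New sum = old_sum + delta = 106 + (35) = 141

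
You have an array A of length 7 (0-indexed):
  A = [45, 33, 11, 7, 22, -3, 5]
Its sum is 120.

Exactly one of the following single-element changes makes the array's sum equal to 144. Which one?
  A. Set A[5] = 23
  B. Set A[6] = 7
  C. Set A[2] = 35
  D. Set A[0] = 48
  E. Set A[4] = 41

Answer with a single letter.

Answer: C

Derivation:
Option A: A[5] -3->23, delta=26, new_sum=120+(26)=146
Option B: A[6] 5->7, delta=2, new_sum=120+(2)=122
Option C: A[2] 11->35, delta=24, new_sum=120+(24)=144 <-- matches target
Option D: A[0] 45->48, delta=3, new_sum=120+(3)=123
Option E: A[4] 22->41, delta=19, new_sum=120+(19)=139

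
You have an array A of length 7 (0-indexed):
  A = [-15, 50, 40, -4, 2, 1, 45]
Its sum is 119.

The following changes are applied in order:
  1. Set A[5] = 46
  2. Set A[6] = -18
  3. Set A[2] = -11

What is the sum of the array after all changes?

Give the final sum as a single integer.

Answer: 50

Derivation:
Initial sum: 119
Change 1: A[5] 1 -> 46, delta = 45, sum = 164
Change 2: A[6] 45 -> -18, delta = -63, sum = 101
Change 3: A[2] 40 -> -11, delta = -51, sum = 50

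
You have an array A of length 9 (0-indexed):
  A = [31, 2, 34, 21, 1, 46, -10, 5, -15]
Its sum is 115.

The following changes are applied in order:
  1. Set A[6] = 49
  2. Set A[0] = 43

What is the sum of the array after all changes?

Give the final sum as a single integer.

Answer: 186

Derivation:
Initial sum: 115
Change 1: A[6] -10 -> 49, delta = 59, sum = 174
Change 2: A[0] 31 -> 43, delta = 12, sum = 186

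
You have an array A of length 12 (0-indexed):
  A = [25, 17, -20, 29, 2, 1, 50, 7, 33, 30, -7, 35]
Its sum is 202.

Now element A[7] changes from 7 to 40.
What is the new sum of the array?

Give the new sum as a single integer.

Old value at index 7: 7
New value at index 7: 40
Delta = 40 - 7 = 33
New sum = old_sum + delta = 202 + (33) = 235

Answer: 235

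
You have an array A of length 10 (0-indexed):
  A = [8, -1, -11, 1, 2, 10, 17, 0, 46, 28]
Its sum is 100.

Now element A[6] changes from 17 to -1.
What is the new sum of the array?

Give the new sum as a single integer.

Answer: 82

Derivation:
Old value at index 6: 17
New value at index 6: -1
Delta = -1 - 17 = -18
New sum = old_sum + delta = 100 + (-18) = 82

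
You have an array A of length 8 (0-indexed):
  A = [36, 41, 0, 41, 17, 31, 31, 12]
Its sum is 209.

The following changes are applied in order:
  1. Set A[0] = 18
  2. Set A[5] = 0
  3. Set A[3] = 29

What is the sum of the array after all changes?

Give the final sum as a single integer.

Initial sum: 209
Change 1: A[0] 36 -> 18, delta = -18, sum = 191
Change 2: A[5] 31 -> 0, delta = -31, sum = 160
Change 3: A[3] 41 -> 29, delta = -12, sum = 148

Answer: 148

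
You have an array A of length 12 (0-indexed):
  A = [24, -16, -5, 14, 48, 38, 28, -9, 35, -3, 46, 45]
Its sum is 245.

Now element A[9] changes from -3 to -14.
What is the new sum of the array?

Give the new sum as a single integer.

Answer: 234

Derivation:
Old value at index 9: -3
New value at index 9: -14
Delta = -14 - -3 = -11
New sum = old_sum + delta = 245 + (-11) = 234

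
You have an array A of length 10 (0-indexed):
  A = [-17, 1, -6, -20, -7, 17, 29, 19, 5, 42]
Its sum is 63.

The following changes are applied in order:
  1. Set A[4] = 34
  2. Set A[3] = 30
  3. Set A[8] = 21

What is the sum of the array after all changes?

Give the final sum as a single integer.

Initial sum: 63
Change 1: A[4] -7 -> 34, delta = 41, sum = 104
Change 2: A[3] -20 -> 30, delta = 50, sum = 154
Change 3: A[8] 5 -> 21, delta = 16, sum = 170

Answer: 170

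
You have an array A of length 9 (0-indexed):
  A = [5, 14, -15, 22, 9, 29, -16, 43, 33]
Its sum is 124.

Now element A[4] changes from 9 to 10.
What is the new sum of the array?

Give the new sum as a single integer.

Answer: 125

Derivation:
Old value at index 4: 9
New value at index 4: 10
Delta = 10 - 9 = 1
New sum = old_sum + delta = 124 + (1) = 125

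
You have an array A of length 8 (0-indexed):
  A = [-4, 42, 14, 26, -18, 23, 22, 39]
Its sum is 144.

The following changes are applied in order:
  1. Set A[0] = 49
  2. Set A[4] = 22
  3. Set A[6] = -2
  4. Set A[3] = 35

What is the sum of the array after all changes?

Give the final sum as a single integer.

Initial sum: 144
Change 1: A[0] -4 -> 49, delta = 53, sum = 197
Change 2: A[4] -18 -> 22, delta = 40, sum = 237
Change 3: A[6] 22 -> -2, delta = -24, sum = 213
Change 4: A[3] 26 -> 35, delta = 9, sum = 222

Answer: 222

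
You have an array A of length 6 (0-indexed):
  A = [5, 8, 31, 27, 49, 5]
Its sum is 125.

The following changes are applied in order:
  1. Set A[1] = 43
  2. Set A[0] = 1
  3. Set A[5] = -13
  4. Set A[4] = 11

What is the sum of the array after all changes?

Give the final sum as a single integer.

Answer: 100

Derivation:
Initial sum: 125
Change 1: A[1] 8 -> 43, delta = 35, sum = 160
Change 2: A[0] 5 -> 1, delta = -4, sum = 156
Change 3: A[5] 5 -> -13, delta = -18, sum = 138
Change 4: A[4] 49 -> 11, delta = -38, sum = 100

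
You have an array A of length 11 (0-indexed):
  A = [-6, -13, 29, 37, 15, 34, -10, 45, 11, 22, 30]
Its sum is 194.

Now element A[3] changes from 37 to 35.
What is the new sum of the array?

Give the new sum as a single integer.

Old value at index 3: 37
New value at index 3: 35
Delta = 35 - 37 = -2
New sum = old_sum + delta = 194 + (-2) = 192

Answer: 192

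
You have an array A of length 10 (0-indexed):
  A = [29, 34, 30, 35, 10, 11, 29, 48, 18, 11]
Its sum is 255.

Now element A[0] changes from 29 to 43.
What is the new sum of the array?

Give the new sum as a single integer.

Answer: 269

Derivation:
Old value at index 0: 29
New value at index 0: 43
Delta = 43 - 29 = 14
New sum = old_sum + delta = 255 + (14) = 269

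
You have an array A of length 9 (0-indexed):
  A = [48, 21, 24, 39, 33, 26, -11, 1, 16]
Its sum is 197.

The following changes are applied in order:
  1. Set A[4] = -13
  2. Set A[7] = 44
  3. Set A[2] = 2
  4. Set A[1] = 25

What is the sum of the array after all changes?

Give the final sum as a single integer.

Initial sum: 197
Change 1: A[4] 33 -> -13, delta = -46, sum = 151
Change 2: A[7] 1 -> 44, delta = 43, sum = 194
Change 3: A[2] 24 -> 2, delta = -22, sum = 172
Change 4: A[1] 21 -> 25, delta = 4, sum = 176

Answer: 176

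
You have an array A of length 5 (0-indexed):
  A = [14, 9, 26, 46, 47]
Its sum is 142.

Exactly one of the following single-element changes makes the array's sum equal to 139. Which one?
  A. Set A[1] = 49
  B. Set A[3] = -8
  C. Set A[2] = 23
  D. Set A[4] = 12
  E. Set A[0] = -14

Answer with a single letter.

Option A: A[1] 9->49, delta=40, new_sum=142+(40)=182
Option B: A[3] 46->-8, delta=-54, new_sum=142+(-54)=88
Option C: A[2] 26->23, delta=-3, new_sum=142+(-3)=139 <-- matches target
Option D: A[4] 47->12, delta=-35, new_sum=142+(-35)=107
Option E: A[0] 14->-14, delta=-28, new_sum=142+(-28)=114

Answer: C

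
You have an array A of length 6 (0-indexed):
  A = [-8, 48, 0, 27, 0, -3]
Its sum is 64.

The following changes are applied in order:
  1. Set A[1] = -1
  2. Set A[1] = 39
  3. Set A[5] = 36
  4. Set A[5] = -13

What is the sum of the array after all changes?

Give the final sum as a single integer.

Initial sum: 64
Change 1: A[1] 48 -> -1, delta = -49, sum = 15
Change 2: A[1] -1 -> 39, delta = 40, sum = 55
Change 3: A[5] -3 -> 36, delta = 39, sum = 94
Change 4: A[5] 36 -> -13, delta = -49, sum = 45

Answer: 45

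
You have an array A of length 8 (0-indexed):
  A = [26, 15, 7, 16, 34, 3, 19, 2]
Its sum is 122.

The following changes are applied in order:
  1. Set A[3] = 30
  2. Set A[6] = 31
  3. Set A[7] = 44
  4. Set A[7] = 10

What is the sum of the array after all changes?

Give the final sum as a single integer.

Initial sum: 122
Change 1: A[3] 16 -> 30, delta = 14, sum = 136
Change 2: A[6] 19 -> 31, delta = 12, sum = 148
Change 3: A[7] 2 -> 44, delta = 42, sum = 190
Change 4: A[7] 44 -> 10, delta = -34, sum = 156

Answer: 156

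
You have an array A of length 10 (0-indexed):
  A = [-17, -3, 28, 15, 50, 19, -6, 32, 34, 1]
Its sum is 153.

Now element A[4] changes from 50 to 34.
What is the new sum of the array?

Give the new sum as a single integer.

Answer: 137

Derivation:
Old value at index 4: 50
New value at index 4: 34
Delta = 34 - 50 = -16
New sum = old_sum + delta = 153 + (-16) = 137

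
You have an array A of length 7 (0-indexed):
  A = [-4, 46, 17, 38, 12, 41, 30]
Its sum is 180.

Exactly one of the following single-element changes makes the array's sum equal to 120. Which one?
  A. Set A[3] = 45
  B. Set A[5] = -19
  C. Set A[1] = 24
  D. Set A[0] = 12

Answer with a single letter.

Option A: A[3] 38->45, delta=7, new_sum=180+(7)=187
Option B: A[5] 41->-19, delta=-60, new_sum=180+(-60)=120 <-- matches target
Option C: A[1] 46->24, delta=-22, new_sum=180+(-22)=158
Option D: A[0] -4->12, delta=16, new_sum=180+(16)=196

Answer: B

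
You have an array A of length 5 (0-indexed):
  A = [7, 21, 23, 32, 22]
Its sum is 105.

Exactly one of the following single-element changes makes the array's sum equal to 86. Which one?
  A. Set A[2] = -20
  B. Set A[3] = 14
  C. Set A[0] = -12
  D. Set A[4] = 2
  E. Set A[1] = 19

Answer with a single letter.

Option A: A[2] 23->-20, delta=-43, new_sum=105+(-43)=62
Option B: A[3] 32->14, delta=-18, new_sum=105+(-18)=87
Option C: A[0] 7->-12, delta=-19, new_sum=105+(-19)=86 <-- matches target
Option D: A[4] 22->2, delta=-20, new_sum=105+(-20)=85
Option E: A[1] 21->19, delta=-2, new_sum=105+(-2)=103

Answer: C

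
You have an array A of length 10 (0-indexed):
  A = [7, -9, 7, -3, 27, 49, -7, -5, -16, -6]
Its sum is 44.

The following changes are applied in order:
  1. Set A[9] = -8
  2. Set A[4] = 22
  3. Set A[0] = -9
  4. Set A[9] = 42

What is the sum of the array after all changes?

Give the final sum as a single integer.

Answer: 71

Derivation:
Initial sum: 44
Change 1: A[9] -6 -> -8, delta = -2, sum = 42
Change 2: A[4] 27 -> 22, delta = -5, sum = 37
Change 3: A[0] 7 -> -9, delta = -16, sum = 21
Change 4: A[9] -8 -> 42, delta = 50, sum = 71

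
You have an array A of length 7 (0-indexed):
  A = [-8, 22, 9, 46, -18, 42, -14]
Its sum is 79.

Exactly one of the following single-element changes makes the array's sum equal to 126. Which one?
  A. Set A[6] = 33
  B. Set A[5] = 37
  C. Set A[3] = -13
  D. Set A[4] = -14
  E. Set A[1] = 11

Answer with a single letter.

Answer: A

Derivation:
Option A: A[6] -14->33, delta=47, new_sum=79+(47)=126 <-- matches target
Option B: A[5] 42->37, delta=-5, new_sum=79+(-5)=74
Option C: A[3] 46->-13, delta=-59, new_sum=79+(-59)=20
Option D: A[4] -18->-14, delta=4, new_sum=79+(4)=83
Option E: A[1] 22->11, delta=-11, new_sum=79+(-11)=68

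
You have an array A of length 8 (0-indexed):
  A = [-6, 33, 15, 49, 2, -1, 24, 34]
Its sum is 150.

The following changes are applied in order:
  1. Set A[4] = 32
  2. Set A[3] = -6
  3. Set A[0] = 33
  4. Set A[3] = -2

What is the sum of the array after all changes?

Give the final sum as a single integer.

Initial sum: 150
Change 1: A[4] 2 -> 32, delta = 30, sum = 180
Change 2: A[3] 49 -> -6, delta = -55, sum = 125
Change 3: A[0] -6 -> 33, delta = 39, sum = 164
Change 4: A[3] -6 -> -2, delta = 4, sum = 168

Answer: 168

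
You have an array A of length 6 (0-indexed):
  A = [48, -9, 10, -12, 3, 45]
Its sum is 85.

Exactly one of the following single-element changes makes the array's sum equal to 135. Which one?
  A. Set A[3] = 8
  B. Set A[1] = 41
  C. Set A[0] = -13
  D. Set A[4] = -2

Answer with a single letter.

Option A: A[3] -12->8, delta=20, new_sum=85+(20)=105
Option B: A[1] -9->41, delta=50, new_sum=85+(50)=135 <-- matches target
Option C: A[0] 48->-13, delta=-61, new_sum=85+(-61)=24
Option D: A[4] 3->-2, delta=-5, new_sum=85+(-5)=80

Answer: B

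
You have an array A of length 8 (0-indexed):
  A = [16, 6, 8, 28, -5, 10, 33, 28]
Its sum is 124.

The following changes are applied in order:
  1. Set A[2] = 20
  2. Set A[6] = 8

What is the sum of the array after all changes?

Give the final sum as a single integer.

Answer: 111

Derivation:
Initial sum: 124
Change 1: A[2] 8 -> 20, delta = 12, sum = 136
Change 2: A[6] 33 -> 8, delta = -25, sum = 111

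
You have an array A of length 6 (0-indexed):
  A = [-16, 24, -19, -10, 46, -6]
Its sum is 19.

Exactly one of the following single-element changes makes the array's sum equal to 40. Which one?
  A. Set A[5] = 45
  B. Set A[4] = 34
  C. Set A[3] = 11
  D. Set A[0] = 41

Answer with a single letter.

Option A: A[5] -6->45, delta=51, new_sum=19+(51)=70
Option B: A[4] 46->34, delta=-12, new_sum=19+(-12)=7
Option C: A[3] -10->11, delta=21, new_sum=19+(21)=40 <-- matches target
Option D: A[0] -16->41, delta=57, new_sum=19+(57)=76

Answer: C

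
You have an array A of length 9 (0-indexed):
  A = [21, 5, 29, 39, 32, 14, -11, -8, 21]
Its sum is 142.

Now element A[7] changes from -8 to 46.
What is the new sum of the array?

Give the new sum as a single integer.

Old value at index 7: -8
New value at index 7: 46
Delta = 46 - -8 = 54
New sum = old_sum + delta = 142 + (54) = 196

Answer: 196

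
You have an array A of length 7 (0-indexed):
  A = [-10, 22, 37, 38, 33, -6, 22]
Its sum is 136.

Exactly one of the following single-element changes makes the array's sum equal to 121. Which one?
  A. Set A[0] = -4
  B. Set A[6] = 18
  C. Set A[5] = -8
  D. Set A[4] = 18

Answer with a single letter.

Answer: D

Derivation:
Option A: A[0] -10->-4, delta=6, new_sum=136+(6)=142
Option B: A[6] 22->18, delta=-4, new_sum=136+(-4)=132
Option C: A[5] -6->-8, delta=-2, new_sum=136+(-2)=134
Option D: A[4] 33->18, delta=-15, new_sum=136+(-15)=121 <-- matches target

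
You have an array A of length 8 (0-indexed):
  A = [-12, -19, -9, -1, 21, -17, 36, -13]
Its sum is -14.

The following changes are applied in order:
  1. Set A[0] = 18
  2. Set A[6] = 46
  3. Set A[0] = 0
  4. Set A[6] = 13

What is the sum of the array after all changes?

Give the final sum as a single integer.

Initial sum: -14
Change 1: A[0] -12 -> 18, delta = 30, sum = 16
Change 2: A[6] 36 -> 46, delta = 10, sum = 26
Change 3: A[0] 18 -> 0, delta = -18, sum = 8
Change 4: A[6] 46 -> 13, delta = -33, sum = -25

Answer: -25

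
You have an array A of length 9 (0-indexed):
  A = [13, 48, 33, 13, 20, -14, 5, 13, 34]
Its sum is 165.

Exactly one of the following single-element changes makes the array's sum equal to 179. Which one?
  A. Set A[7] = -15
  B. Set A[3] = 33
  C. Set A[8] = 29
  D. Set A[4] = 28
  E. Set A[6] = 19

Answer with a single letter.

Answer: E

Derivation:
Option A: A[7] 13->-15, delta=-28, new_sum=165+(-28)=137
Option B: A[3] 13->33, delta=20, new_sum=165+(20)=185
Option C: A[8] 34->29, delta=-5, new_sum=165+(-5)=160
Option D: A[4] 20->28, delta=8, new_sum=165+(8)=173
Option E: A[6] 5->19, delta=14, new_sum=165+(14)=179 <-- matches target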